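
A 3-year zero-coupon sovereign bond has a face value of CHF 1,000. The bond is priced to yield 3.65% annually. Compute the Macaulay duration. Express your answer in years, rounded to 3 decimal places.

3.000 years

A zero-coupon bond has a single cash flow at maturity, so its Macaulay duration equals its maturity: 3 years.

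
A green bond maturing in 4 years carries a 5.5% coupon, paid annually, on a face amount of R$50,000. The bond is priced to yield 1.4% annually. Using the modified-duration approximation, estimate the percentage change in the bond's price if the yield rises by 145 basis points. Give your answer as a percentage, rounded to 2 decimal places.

-5.32%

Periodic yield y = 0.014. Modified duration first:
  t   CF        PV=CF/(1+0.014)^t    t·PV
  1     2,750.00     2,712.0316     2,712.0316
  2     2,750.00     2,674.5873     5,349.1747
  3     2,750.00     2,637.6601     7,912.9803
  4    52,750.00    49,896.5644   199,586.2578
  Σ                 57,920.8434   215,560.4443
P = 57,920.8434; D_Mac = 3.72164 yrs; D_mod = 3.72164/(1+0.014) = 3.67025 yrs.
ΔP/P ≈ -D_mod · Δy = -3.67025 × (+0.0145) = -0.053219 = -5.3219%.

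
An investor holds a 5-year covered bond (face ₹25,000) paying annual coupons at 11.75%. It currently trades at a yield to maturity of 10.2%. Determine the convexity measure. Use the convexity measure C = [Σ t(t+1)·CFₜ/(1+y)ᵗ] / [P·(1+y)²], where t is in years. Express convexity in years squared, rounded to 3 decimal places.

With y = 0.102:
  t   CF        PV=CF/(1+0.102)^t    t·PV        t(t+1)·PV
  1     2,937.50     2,665.6080     2,665.6080       5,331.2160
  2     2,937.50     2,418.8820     4,837.7640      14,513.2921
  3     2,937.50     2,194.9928     6,584.9783      26,339.9131
  4     2,937.50     1,991.8265     7,967.3058      39,836.5292
  5    27,937.50    17,190.1461    85,950.7305     515,704.3831
  Σ                 26,461.4553   108,006.3867     601,725.3335
P = 26,461.4553.
Convexity = Σ t(t+1)·PV / [P·(1+y)²] = 601,725.3335 / (26,461.4553 × 1.214404) = 18.72498.

18.725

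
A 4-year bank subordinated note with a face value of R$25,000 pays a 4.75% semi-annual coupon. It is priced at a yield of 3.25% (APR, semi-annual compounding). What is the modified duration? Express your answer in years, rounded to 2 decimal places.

Periodic yield y = 0.01625. First find Macaulay duration:
  t   CF        PV=CF/(1+0.01625)^t    t·PV
  1       593.75       584.2558       584.2558
  2       593.75       574.9135     1,149.8270
  3       593.75       565.7205     1,697.1616
  4       593.75       556.6746     2,226.6983
  5       593.75       547.7733     2,738.8663
  6       593.75       539.0143     3,234.0857
  7       593.75       530.3954     3,712.7675
  8    25,593.75    22,497.2510   179,978.0084
  Σ                 26,395.9984   195,321.6706
P = 26,395.9984; Macaulay duration = 195,321.6706 / 26,395.9984 = 7.39967 half-year periods = 3.69983 years.
Modified duration = D_Mac / (1 + y) = 3.69983 / 1.01625 = 3.64067 years.

3.64 years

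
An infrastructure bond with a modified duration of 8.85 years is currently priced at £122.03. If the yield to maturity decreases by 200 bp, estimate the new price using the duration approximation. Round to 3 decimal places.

Duration approximation: ΔP/P ≈ -D_mod · Δy = -8.85 × (-0.02) = +0.177000.
New price ≈ 122.03 × (1 + 0.177000) = 143.62931.

£143.629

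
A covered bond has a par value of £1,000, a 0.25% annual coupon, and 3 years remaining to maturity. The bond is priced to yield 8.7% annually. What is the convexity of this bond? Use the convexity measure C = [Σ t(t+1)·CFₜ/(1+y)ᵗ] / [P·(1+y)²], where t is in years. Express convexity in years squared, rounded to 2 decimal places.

10.12

With y = 0.087:
  t   CF        PV=CF/(1+0.087)^t    t·PV        t(t+1)·PV
  1         2.50         2.2999         2.2999           4.5998
  2         2.50         2.1158         4.2317          12.6950
  3     1,002.50       780.5411     2,341.6232       9,366.4926
  Σ                    784.9568     2,348.1547       9,383.7874
P = 784.9568.
Convexity = Σ t(t+1)·PV / [P·(1+y)²] = 9,383.7874 / (784.9568 × 1.181569) = 10.11750.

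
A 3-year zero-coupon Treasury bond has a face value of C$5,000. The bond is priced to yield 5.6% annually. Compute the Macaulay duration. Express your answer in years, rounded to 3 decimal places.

3.000 years

A zero-coupon bond has a single cash flow at maturity, so its Macaulay duration equals its maturity: 3 years.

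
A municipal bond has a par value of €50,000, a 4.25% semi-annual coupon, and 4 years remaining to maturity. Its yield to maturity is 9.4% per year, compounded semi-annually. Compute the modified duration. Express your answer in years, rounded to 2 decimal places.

Periodic yield y = 0.047. First find Macaulay duration:
  t   CF        PV=CF/(1+0.047)^t    t·PV
  1     1,062.50     1,014.8042     1,014.8042
  2     1,062.50       969.2495     1,938.4990
  3     1,062.50       925.7397     2,777.2191
  4     1,062.50       884.1831     3,536.7324
  5     1,062.50       844.4920     4,222.4599
  6     1,062.50       806.5826     4,839.4956
  7     1,062.50       770.3750     5,392.6248
  8    51,062.50    35,361.3324   282,890.6590
  Σ                 41,576.7584   306,612.4941
P = 41,576.7584; Macaulay duration = 306,612.4941 / 41,576.7584 = 7.37461 half-year periods = 3.68731 years.
Modified duration = D_Mac / (1 + y) = 3.68731 / 1.047 = 3.52178 years.

3.52 years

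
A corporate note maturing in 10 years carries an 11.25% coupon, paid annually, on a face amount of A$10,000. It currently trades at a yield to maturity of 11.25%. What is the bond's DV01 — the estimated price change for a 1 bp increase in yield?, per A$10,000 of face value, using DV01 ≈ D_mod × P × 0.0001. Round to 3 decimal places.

A$5.828

Periodic yield y = 0.1125.
  t   CF        PV=CF/(1+0.1125)^t    t·PV
  1     1,125.00     1,011.2360     1,011.2360
  2     1,125.00       908.9761     1,817.9523
  3     1,125.00       817.0572     2,451.1716
  4     1,125.00       734.4334     2,937.7338
  5     1,125.00       660.1649     3,300.8245
  6     1,125.00       593.4066     3,560.4399
  7     1,125.00       533.3992     3,733.7946
  8     1,125.00       479.4600     3,835.6799
  9     1,125.00       430.9753     3,878.7774
  10   11,125.00     3,830.8912    38,308.9125
  Σ                 10,000.0000    64,836.5223
P = 10,000.0000; D_Mac = 6.48365 yrs; D_mod = 5.82800 yrs.
DV01 ≈ 5.82800 × 10,000.0000 × 0.0001 = 5.828002.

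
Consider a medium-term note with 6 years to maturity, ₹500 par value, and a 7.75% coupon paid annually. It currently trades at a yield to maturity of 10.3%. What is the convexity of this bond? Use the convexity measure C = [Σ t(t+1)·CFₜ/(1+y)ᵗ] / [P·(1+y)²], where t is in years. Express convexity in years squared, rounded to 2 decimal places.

26.62

With y = 0.103:
  t   CF        PV=CF/(1+0.103)^t    t·PV        t(t+1)·PV
  1        38.75        35.1315        35.1315          70.2629
  2        38.75        31.8508        63.7016         191.1049
  3        38.75        28.8765        86.6296         346.5185
  4        38.75        26.1800       104.7200         523.6000
  5        38.75        23.7353       118.6763         712.0580
  6       538.75       299.1811     1,795.0868      12,565.6078
  Σ                    444.9552     2,203.9459      14,409.1522
P = 444.9552.
Convexity = Σ t(t+1)·PV / [P·(1+y)²] = 14,409.1522 / (444.9552 × 1.216609) = 26.61773.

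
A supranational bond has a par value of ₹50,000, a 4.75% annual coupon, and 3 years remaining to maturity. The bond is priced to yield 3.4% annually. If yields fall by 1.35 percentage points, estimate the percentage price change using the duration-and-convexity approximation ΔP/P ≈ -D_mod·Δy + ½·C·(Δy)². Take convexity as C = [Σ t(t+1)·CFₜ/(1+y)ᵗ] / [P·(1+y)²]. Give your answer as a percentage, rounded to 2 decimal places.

+3.84%

With y = 0.034:
  t   CF        PV=CF/(1+0.034)^t    t·PV        t(t+1)·PV
  1     2,375.00     2,296.9052     2,296.9052       4,593.8104
  2     2,375.00     2,221.3784     4,442.7567      13,328.2701
  3    52,375.00    47,376.4396   142,129.3188     568,517.2750
  Σ                 51,894.7232   148,868.9807     586,439.3556
P = 51,894.7232; D_Mac = 2.86867 yrs; D_mod = 2.77435 yrs; C = 10.56961.
Duration effect: -2.77435 × (-0.0135) = +0.037454
Convexity effect: 0.5 × 10.56961 × (-0.0135)² = +0.0009632
ΔP/P ≈ +0.037454 + 0.0009632 = +0.038417 = +3.8417%.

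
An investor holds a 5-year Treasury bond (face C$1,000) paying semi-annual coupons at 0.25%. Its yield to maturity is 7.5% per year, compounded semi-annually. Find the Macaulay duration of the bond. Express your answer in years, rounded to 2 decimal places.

Periodic yield y = 0.0375. Discount each cash flow and weight by its period:
  t   CF        PV=CF/(1+0.0375)^t    t·PV
  1         1.25         1.2048         1.2048
  2         1.25         1.1613         2.3225
  3         1.25         1.1193         3.3579
  4         1.25         1.0788         4.3154
  5         1.25         1.0398         5.1992
  6         1.25         1.0023         6.0136
  7         1.25         0.9660         6.7623
  8         1.25         0.9311         7.4490
  9         1.25         0.8975         8.0772
  10    1,001.25       692.8855     6,928.8550
  Σ                    702.2865     6,973.5568
Price P = Σ PV = 702.2865.
Macaulay duration = Σ(t·PV) / P = 6,973.5568 / 702.2865 = 9.92979 half-year periods.
In years: 9.92979 / 2 = 4.96489 years.

4.96 years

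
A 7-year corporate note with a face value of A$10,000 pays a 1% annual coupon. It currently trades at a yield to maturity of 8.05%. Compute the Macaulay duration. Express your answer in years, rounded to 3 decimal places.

6.729 years

Periodic yield y = 0.0805. Discount each cash flow and weight by its year:
  t   CF        PV=CF/(1+0.0805)^t    t·PV
  1       100.00        92.5497        92.5497
  2       100.00        85.6546       171.3091
  3       100.00        79.2731       237.8192
  4       100.00        73.3670       293.4681
  5       100.00        67.9010       339.5050
  6       100.00        62.8422       377.0532
  7    10,100.00     5,874.1898    41,119.3286
  Σ                  6,335.7774    42,631.0330
Price P = Σ PV = 6,335.7774.
Macaulay duration = Σ(t·PV) / P = 42,631.0330 / 6,335.7774 = 6.72862 years.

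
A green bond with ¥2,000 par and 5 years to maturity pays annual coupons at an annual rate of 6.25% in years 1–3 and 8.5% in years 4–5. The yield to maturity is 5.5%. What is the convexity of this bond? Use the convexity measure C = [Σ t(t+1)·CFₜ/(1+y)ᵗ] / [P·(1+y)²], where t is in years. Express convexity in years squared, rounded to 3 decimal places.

23.039

With y = 0.055:
  t   CF        PV=CF/(1+0.055)^t    t·PV        t(t+1)·PV
  1       125.00       118.4834       118.4834         236.9668
  2       125.00       112.3066       224.6131         673.8393
  3       125.00       106.4517       319.3551       1,277.4205
  4       170.00       137.2268       548.9074       2,744.5369
  5     2,170.00     1,660.3415     8,301.7077      49,810.2464
  Σ                  2,134.8101     9,513.0668      54,743.0100
P = 2,134.8101.
Convexity = Σ t(t+1)·PV / [P·(1+y)²] = 54,743.0100 / (2,134.8101 × 1.113025) = 23.03905.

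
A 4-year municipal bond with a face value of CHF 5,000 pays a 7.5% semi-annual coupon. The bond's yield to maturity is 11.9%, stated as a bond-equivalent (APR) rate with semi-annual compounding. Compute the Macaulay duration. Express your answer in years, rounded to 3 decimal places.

3.486 years

Periodic yield y = 0.0595. Discount each cash flow and weight by its period:
  t   CF        PV=CF/(1+0.0595)^t    t·PV
  1       187.50       176.9703       176.9703
  2       187.50       167.0319       334.0637
  3       187.50       157.6516       472.9548
  4       187.50       148.7981       595.1925
  5       187.50       140.4418       702.2091
  6       187.50       132.5548       795.3289
  7       187.50       125.1107       875.7751
  8     5,187.50     3,267.0097    26,136.0774
  Σ                  4,315.5689    30,088.5718
Price P = Σ PV = 4,315.5689.
Macaulay duration = Σ(t·PV) / P = 30,088.5718 / 4,315.5689 = 6.97210 half-year periods.
In years: 6.97210 / 2 = 3.48605 years.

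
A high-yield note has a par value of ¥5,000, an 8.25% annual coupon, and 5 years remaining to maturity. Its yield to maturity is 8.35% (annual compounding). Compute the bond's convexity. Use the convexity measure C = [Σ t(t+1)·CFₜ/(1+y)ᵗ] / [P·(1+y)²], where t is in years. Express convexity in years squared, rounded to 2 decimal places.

20.78

With y = 0.0835:
  t   CF        PV=CF/(1+0.0835)^t    t·PV        t(t+1)·PV
  1       412.50       380.7107       380.7107         761.4213
  2       412.50       351.3712       702.7423       2,108.2270
  3       412.50       324.2927       972.8782       3,891.5127
  4       412.50       299.3011     1,197.2043       5,986.0217
  5     5,412.50     3,624.5436    18,122.7181     108,736.3087
  Σ                  4,980.2193    21,376.2536     121,483.4914
P = 4,980.2193.
Convexity = Σ t(t+1)·PV / [P·(1+y)²] = 121,483.4914 / (4,980.2193 × 1.173972) = 20.77835.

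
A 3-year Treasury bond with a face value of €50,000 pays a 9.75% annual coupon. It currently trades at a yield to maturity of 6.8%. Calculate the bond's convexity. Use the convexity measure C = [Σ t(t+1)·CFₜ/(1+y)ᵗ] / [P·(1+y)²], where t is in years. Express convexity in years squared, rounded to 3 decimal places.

With y = 0.068:
  t   CF        PV=CF/(1+0.068)^t    t·PV        t(t+1)·PV
  1     4,875.00     4,564.6067     4,564.6067       9,129.2135
  2     4,875.00     4,273.9763     8,547.9527      25,643.8581
  3    54,875.00    45,046.4712   135,139.4135     540,557.6542
  Σ                 53,885.0543   148,251.9730     575,330.7257
P = 53,885.0543.
Convexity = Σ t(t+1)·PV / [P·(1+y)²] = 575,330.7257 / (53,885.0543 × 1.140624) = 9.36067.

9.361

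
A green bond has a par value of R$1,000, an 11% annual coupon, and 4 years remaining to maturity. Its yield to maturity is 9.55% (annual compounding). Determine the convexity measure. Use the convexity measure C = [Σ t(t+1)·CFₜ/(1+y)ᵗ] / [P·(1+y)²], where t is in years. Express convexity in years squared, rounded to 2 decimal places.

13.67

With y = 0.0955:
  t   CF        PV=CF/(1+0.0955)^t    t·PV        t(t+1)·PV
  1       110.00       100.4108       100.4108         200.8215
  2       110.00        91.6575       183.3150         549.9449
  3       110.00        83.6673       251.0018       1,004.0071
  4     1,110.00       770.6789     3,082.7155      15,413.5774
  Σ                  1,046.4144     3,617.4430      17,168.3509
P = 1,046.4144.
Convexity = Σ t(t+1)·PV / [P·(1+y)²] = 17,168.3509 / (1,046.4144 × 1.200120) = 13.67099.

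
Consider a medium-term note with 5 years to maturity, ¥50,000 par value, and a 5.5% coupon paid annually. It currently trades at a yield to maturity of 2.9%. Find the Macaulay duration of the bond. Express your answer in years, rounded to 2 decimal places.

Periodic yield y = 0.029. Discount each cash flow and weight by its year:
  t   CF        PV=CF/(1+0.029)^t    t·PV
  1     2,750.00     2,672.4976     2,672.4976
  2     2,750.00     2,597.1794     5,194.3587
  3     2,750.00     2,523.9838     7,571.9515
  4     2,750.00     2,452.8512     9,811.4046
  5    52,750.00    45,724.1447   228,620.7233
  Σ                 55,970.6566   253,870.9358
Price P = Σ PV = 55,970.6566.
Macaulay duration = Σ(t·PV) / P = 253,870.9358 / 55,970.6566 = 4.53579 years.

4.54 years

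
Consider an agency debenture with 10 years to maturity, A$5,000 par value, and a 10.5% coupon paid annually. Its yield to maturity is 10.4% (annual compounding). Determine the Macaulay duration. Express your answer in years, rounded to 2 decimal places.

6.66 years

Periodic yield y = 0.104. Discount each cash flow and weight by its year:
  t   CF        PV=CF/(1+0.104)^t    t·PV
  1       525.00       475.5435       475.5435
  2       525.00       430.7459       861.4918
  3       525.00       390.1684     1,170.5052
  4       525.00       353.4134     1,413.6536
  5       525.00       320.1208     1,600.6042
  6       525.00       289.9645     1,739.7871
  7       525.00       262.6490     1,838.5432
  8       525.00       237.9067     1,903.2538
  9       525.00       215.4952     1,939.4570
  10    5,525.00     2,054.1944    20,541.9444
  Σ                  5,030.2019    33,484.7836
Price P = Σ PV = 5,030.2019.
Macaulay duration = Σ(t·PV) / P = 33,484.7836 / 5,030.2019 = 6.65675 years.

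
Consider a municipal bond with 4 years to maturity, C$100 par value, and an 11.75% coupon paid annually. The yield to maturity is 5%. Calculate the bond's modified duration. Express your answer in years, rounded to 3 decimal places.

3.310 years

Periodic yield y = 0.05. First find Macaulay duration:
  t   CF        PV=CF/(1+0.05)^t    t·PV
  1        11.75        11.1905        11.1905
  2        11.75        10.6576        21.3152
  3        11.75        10.1501        30.4503
  4       111.75        91.9370       367.7480
  Σ                    123.9352       430.7040
P = 123.9352; Macaulay duration = 430.7040 / 123.9352 = 3.47524 years.
Modified duration = D_Mac / (1 + y) = 3.47524 / 1.05 = 3.30975 years.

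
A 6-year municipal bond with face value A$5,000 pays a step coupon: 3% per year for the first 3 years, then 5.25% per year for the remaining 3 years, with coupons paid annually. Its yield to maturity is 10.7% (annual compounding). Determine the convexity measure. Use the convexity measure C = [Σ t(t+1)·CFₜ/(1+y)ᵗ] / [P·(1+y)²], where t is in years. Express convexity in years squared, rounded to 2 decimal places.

With y = 0.107:
  t   CF        PV=CF/(1+0.107)^t    t·PV        t(t+1)·PV
  1       150.00       135.5014       135.5014         271.0027
  2       150.00       122.4041       244.8082         734.4247
  3       150.00       110.5728       331.7185       1,326.8739
  4       262.50       174.7990       699.1958       3,495.9790
  5       262.50       157.9033       789.5165       4,737.0990
  6     5,262.50     2,859.6072    17,157.6433     120,103.5029
  Σ                  3,560.7878    19,358.3836     130,668.8821
P = 3,560.7878.
Convexity = Σ t(t+1)·PV / [P·(1+y)²] = 130,668.8821 / (3,560.7878 × 1.225449) = 29.94545.

29.95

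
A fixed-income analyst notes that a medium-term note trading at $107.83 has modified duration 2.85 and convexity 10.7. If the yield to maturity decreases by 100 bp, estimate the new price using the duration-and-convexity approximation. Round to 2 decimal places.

Duration effect: -D_mod·Δy = -2.85 × (-0.01) = +0.028500
Convexity effect: ½·C·(Δy)² = 0.5 × 10.7 × (-0.01)² = +0.0005350
ΔP/P ≈ +0.028500 + 0.0005350 = +0.029035
New price ≈ 107.83 × (1 + 0.029035) = 110.96084405.

$110.96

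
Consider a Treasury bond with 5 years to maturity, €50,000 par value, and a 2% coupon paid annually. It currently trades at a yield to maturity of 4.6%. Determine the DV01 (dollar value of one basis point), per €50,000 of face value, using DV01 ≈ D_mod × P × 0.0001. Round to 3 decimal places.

€20.306

Periodic yield y = 0.046.
  t   CF        PV=CF/(1+0.046)^t    t·PV
  1     1,000.00       956.0229       956.0229
  2     1,000.00       913.9799     1,827.9597
  3     1,000.00       873.7857     2,621.3572
  4     1,000.00       835.3592     3,341.4368
  5    51,000.00    40,729.7508   203,648.7542
  Σ                 44,308.8986   212,395.5309
P = 44,308.8986; D_Mac = 4.79352 yrs; D_mod = 4.58271 yrs.
DV01 ≈ 4.58271 × 44,308.8986 × 0.0001 = 20.305500.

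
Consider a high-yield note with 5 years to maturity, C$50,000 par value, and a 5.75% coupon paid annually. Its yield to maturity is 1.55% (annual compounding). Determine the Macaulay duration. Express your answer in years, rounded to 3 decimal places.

Periodic yield y = 0.0155. Discount each cash flow and weight by its year:
  t   CF        PV=CF/(1+0.0155)^t    t·PV
  1     2,875.00     2,831.1177     2,831.1177
  2     2,875.00     2,787.9051     5,575.8103
  3     2,875.00     2,745.3522     8,236.0566
  4     2,875.00     2,703.4487    10,813.7949
  5    52,875.00    48,961.0521   244,805.2606
  Σ                 60,028.8759   272,262.0400
Price P = Σ PV = 60,028.8759.
Macaulay duration = Σ(t·PV) / P = 272,262.0400 / 60,028.8759 = 4.53552 years.

4.536 years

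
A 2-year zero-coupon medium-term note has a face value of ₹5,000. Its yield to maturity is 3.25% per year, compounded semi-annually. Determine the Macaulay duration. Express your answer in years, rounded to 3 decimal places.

2.000 years

A zero-coupon bond has a single cash flow at maturity, so its Macaulay duration equals its maturity: 2 years.
(Equivalently: 4 semi-annual periods ÷ 2 = 2 years.)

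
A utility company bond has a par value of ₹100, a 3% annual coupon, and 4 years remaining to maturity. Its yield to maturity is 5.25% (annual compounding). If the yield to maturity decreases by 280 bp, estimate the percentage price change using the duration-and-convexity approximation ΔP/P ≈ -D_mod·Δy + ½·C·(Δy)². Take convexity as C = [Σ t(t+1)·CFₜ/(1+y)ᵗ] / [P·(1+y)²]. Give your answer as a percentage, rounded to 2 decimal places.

+10.83%

With y = 0.0525:
  t   CF        PV=CF/(1+0.0525)^t    t·PV        t(t+1)·PV
  1         3.00         2.8504         2.8504           5.7007
  2         3.00         2.7082         5.4164          16.2491
  3         3.00         2.5731         7.7193          30.8771
  4       103.00        83.9361       335.7444       1,678.7221
  Σ                     92.0677       351.7304       1,731.5489
P = 92.0677; D_Mac = 3.82034 yrs; D_mod = 3.62978 yrs; C = 16.97787.
Duration effect: -3.62978 × (-0.028) = +0.101634
Convexity effect: 0.5 × 16.97787 × (-0.028)² = +0.0066553
ΔP/P ≈ +0.101634 + 0.0066553 = +0.108289 = +10.8289%.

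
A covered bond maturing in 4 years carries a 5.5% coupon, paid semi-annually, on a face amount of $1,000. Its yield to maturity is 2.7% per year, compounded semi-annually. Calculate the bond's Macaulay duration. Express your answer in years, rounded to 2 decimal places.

3.67 years

Periodic yield y = 0.0135. Discount each cash flow and weight by its period:
  t   CF        PV=CF/(1+0.0135)^t    t·PV
  1        27.50        27.1337        27.1337
  2        27.50        26.7723        53.5445
  3        27.50        26.4157        79.2470
  4        27.50        26.0638       104.2552
  5        27.50        25.7166       128.5831
  6        27.50        25.3741       152.2444
  7        27.50        25.0361       175.2526
  8     1,027.50       922.9790     7,383.8318
  Σ                  1,105.4912     8,104.0923
Price P = Σ PV = 1,105.4912.
Macaulay duration = Σ(t·PV) / P = 8,104.0923 / 1,105.4912 = 7.33076 half-year periods.
In years: 7.33076 / 2 = 3.66538 years.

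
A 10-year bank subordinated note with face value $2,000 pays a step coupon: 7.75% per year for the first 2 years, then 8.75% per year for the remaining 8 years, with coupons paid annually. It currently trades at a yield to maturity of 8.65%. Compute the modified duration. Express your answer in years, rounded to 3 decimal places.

6.596 years

Periodic yield y = 0.0865. First find Macaulay duration:
  t   CF        PV=CF/(1+0.0865)^t    t·PV
  1       155.00       142.6599       142.6599
  2       155.00       131.3023       262.6045
  3       175.00       136.4422       409.3267
  4       175.00       125.5796       502.3184
  5       175.00       115.5818       577.9089
  6       175.00       106.3799       638.2795
  7       175.00        97.9107       685.3746
  8       175.00        90.1156       720.9252
  9       175.00        82.9412       746.4711
  10    2,175.00       948.7722     9,487.7221
  Σ                  1,977.6855    14,173.5910
P = 1,977.6855; Macaulay duration = 14,173.5910 / 1,977.6855 = 7.16676 years.
Modified duration = D_Mac / (1 + y) = 7.16676 / 1.0865 = 6.59619 years.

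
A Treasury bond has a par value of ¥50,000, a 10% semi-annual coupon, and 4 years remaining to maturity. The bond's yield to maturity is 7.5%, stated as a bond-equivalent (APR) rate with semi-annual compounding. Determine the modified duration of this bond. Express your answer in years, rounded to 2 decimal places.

3.30 years

Periodic yield y = 0.0375. First find Macaulay duration:
  t   CF        PV=CF/(1+0.0375)^t    t·PV
  1     2,500.00     2,409.6386     2,409.6386
  2     2,500.00     2,322.5432     4,645.0864
  3     2,500.00     2,238.5958     6,715.7875
  4     2,500.00     2,157.6827     8,630.7310
  5     2,500.00     2,079.6942    10,398.4710
  6     2,500.00     2,004.5245    12,027.1472
  7     2,500.00     1,932.0718    13,524.5029
  8    52,500.00    39,106.9963   312,855.9704
  Σ                 54,251.7472   371,207.3350
P = 54,251.7472; Macaulay duration = 371,207.3350 / 54,251.7472 = 6.84231 half-year periods = 3.42116 years.
Modified duration = D_Mac / (1 + y) = 3.42116 / 1.0375 = 3.29750 years.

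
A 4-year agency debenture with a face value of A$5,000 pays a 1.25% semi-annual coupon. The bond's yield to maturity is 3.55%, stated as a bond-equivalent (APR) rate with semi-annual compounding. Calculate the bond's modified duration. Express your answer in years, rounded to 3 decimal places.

Periodic yield y = 0.01775. First find Macaulay duration:
  t   CF        PV=CF/(1+0.01775)^t    t·PV
  1        31.25        30.7050        30.7050
  2        31.25        30.1695        60.3390
  3        31.25        29.6433        88.9299
  4        31.25        29.1263       116.5053
  5        31.25        28.6183       143.0917
  6        31.25        28.1192       168.7154
  7        31.25        27.6288       193.4017
  8     5,031.25     4,370.6599    34,965.2789
  Σ                  4,574.6703    35,766.9668
P = 4,574.6703; Macaulay duration = 35,766.9668 / 4,574.6703 = 7.81848 half-year periods = 3.90924 years.
Modified duration = D_Mac / (1 + y) = 3.90924 / 1.01775 = 3.84106 years.

3.841 years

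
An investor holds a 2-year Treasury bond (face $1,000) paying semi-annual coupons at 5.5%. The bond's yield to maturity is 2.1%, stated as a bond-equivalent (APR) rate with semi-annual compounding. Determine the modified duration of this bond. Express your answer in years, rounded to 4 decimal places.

1.9040 years

Periodic yield y = 0.0105. First find Macaulay duration:
  t   CF        PV=CF/(1+0.0105)^t    t·PV
  1        27.50        27.2143        27.2143
  2        27.50        26.9315        53.8629
  3        27.50        26.6516        79.9549
  4     1,027.50       985.4545     3,941.8178
  Σ                  1,066.2518     4,102.8499
P = 1,066.2518; Macaulay duration = 4,102.8499 / 1,066.2518 = 3.84792 half-year periods = 1.92396 years.
Modified duration = D_Mac / (1 + y) = 1.92396 / 1.0105 = 1.90397 years.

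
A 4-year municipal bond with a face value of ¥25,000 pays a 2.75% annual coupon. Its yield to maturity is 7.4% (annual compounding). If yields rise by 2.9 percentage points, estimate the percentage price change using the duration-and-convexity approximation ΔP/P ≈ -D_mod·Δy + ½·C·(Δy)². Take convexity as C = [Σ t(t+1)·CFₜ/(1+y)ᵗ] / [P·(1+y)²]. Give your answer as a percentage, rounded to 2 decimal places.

-9.64%

With y = 0.074:
  t   CF        PV=CF/(1+0.074)^t    t·PV        t(t+1)·PV
  1       687.50       640.1304       640.1304       1,280.2607
  2       687.50       596.0245     1,192.0491       3,576.1472
  3       687.50       554.9577     1,664.8730       6,659.4920
  4    25,687.50    19,306.5518    77,226.2071     386,131.0353
  Σ                 21,097.6643    80,723.2595     397,646.9352
P = 21,097.6643; D_Mac = 3.82617 yrs; D_mod = 3.56254 yrs; C = 16.34010.
Duration effect: -3.56254 × (+0.029) = -0.103314
Convexity effect: 0.5 × 16.34010 × (0.029)² = +0.0068710
ΔP/P ≈ -0.103314 + 0.0068710 = -0.096443 = -9.6443%.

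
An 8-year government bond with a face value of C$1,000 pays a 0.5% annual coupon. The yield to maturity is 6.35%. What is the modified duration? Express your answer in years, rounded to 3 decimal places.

Periodic yield y = 0.0635. First find Macaulay duration:
  t   CF        PV=CF/(1+0.0635)^t    t·PV
  1         5.00         4.7015         4.7015
  2         5.00         4.4207         8.8415
  3         5.00         4.1568        12.4704
  4         5.00         3.9086        15.6344
  5         5.00         3.6752        18.3761
  6         5.00         3.4558        20.7346
  7         5.00         3.2494        22.7460
  8     1,005.00       614.1382     4,913.1056
  Σ                    641.7062     5,016.6099
P = 641.7062; Macaulay duration = 5,016.6099 / 641.7062 = 7.81761 years.
Modified duration = D_Mac / (1 + y) = 7.81761 / 1.0635 = 7.35083 years.

7.351 years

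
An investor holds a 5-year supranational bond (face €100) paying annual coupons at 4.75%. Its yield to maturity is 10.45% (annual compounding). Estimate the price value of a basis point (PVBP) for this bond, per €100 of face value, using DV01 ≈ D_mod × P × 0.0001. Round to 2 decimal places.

€0.03

Periodic yield y = 0.1045.
  t   CF        PV=CF/(1+0.1045)^t    t·PV
  1         4.75         4.3006         4.3006
  2         4.75         3.8937         7.7874
  3         4.75         3.5253        10.5759
  4         4.75         3.1918        12.7671
  5       104.75        63.7273       318.6364
  Σ                     78.6386       354.0674
P = 78.6386; D_Mac = 4.50246 yrs; D_mod = 4.07647 yrs.
DV01 ≈ 4.07647 × 78.6386 × 0.0001 = 0.032057.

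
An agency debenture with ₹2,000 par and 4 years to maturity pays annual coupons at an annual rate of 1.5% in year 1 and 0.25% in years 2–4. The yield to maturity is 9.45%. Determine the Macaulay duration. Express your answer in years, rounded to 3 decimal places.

Periodic yield y = 0.0945. Discount each cash flow and weight by its year:
  t   CF        PV=CF/(1+0.0945)^t    t·PV
  1        30.00        27.4098        27.4098
  2         5.00         4.1739         8.3477
  3         5.00         3.8135        11.4405
  4     2,005.00     1,397.1766     5,588.7065
  Σ                  1,432.5738     5,635.9045
Price P = Σ PV = 1,432.5738.
Macaulay duration = Σ(t·PV) / P = 5,635.9045 / 1,432.5738 = 3.93411 years.

3.934 years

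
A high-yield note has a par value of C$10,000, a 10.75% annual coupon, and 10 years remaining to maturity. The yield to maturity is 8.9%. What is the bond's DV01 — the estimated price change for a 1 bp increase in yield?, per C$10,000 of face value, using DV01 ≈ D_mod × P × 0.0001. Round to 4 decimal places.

Periodic yield y = 0.089.
  t   CF        PV=CF/(1+0.089)^t    t·PV
  1     1,075.00       987.1442       987.1442
  2     1,075.00       906.4685     1,812.9369
  3     1,075.00       832.3861     2,497.1583
  4     1,075.00       764.3582     3,057.4329
  5     1,075.00       701.8900     3,509.4501
  6     1,075.00       644.5271     3,867.1626
  7     1,075.00       591.8523     4,142.9658
  8     1,075.00       543.4823     4,347.8586
  9     1,075.00       499.0655     4,491.5895
  10   11,075.00     4,721.3363    47,213.3631
  Σ                 11,192.5105    75,927.0621
P = 11,192.5105; D_Mac = 6.78374 yrs; D_mod = 6.22933 yrs.
DV01 ≈ 6.22933 × 11,192.5105 × 0.0001 = 6.972182.

C$6.9722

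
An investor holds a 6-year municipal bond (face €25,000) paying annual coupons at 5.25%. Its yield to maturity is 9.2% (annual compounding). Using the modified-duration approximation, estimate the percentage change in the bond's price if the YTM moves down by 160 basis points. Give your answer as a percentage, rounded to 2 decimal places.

Periodic yield y = 0.092. Modified duration first:
  t   CF        PV=CF/(1+0.092)^t    t·PV
  1     1,312.50     1,201.9231     1,201.9231
  2     1,312.50     1,100.6622     2,201.3243
  3     1,312.50     1,007.9324     3,023.7971
  4     1,312.50       923.0150     3,692.0600
  5     1,312.50       845.2518     4,226.2592
  6    26,312.50    15,517.6618    93,105.9709
  Σ                 20,596.4463   107,451.3346
P = 20,596.4463; D_Mac = 5.21698 yrs; D_mod = 5.21698/(1+0.092) = 4.77746 yrs.
ΔP/P ≈ -D_mod · Δy = -4.77746 × (-0.016) = +0.076439 = +7.6439%.

+7.64%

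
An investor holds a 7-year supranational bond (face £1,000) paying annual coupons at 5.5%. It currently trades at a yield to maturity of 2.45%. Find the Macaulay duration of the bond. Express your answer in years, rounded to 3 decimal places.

6.093 years

Periodic yield y = 0.0245. Discount each cash flow and weight by its year:
  t   CF        PV=CF/(1+0.0245)^t    t·PV
  1        55.00        53.6847        53.6847
  2        55.00        52.4009       104.8018
  3        55.00        51.1478       153.4433
  4        55.00        49.9246       199.6985
  5        55.00        48.7307       243.6536
  6        55.00        47.5654       285.3922
  7     1,055.00       890.5714     6,233.9995
  Σ                  1,194.0255     7,274.6737
Price P = Σ PV = 1,194.0255.
Macaulay duration = Σ(t·PV) / P = 7,274.6737 / 1,194.0255 = 6.09256 years.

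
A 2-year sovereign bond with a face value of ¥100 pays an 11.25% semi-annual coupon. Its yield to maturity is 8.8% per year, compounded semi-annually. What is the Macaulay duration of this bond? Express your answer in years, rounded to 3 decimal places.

1.849 years

Periodic yield y = 0.044. Discount each cash flow and weight by its period:
  t   CF        PV=CF/(1+0.044)^t    t·PV
  1        5.625         5.3879         5.3879
  2        5.625         5.1609        10.3217
  3        5.625         4.9433        14.8300
  4      105.625        88.9129       355.6516
  Σ                    104.4050       386.1912
Price P = Σ PV = 104.4050.
Macaulay duration = Σ(t·PV) / P = 386.1912 / 104.4050 = 3.69897 half-year periods.
In years: 3.69897 / 2 = 1.84949 years.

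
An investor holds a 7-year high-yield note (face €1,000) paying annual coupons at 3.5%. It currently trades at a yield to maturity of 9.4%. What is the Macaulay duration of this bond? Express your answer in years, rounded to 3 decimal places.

6.175 years

Periodic yield y = 0.094. Discount each cash flow and weight by its year:
  t   CF        PV=CF/(1+0.094)^t    t·PV
  1        35.00        31.9927        31.9927
  2        35.00        29.2438        58.4875
  3        35.00        26.7311        80.1932
  4        35.00        24.4342        97.7369
  5        35.00        22.3348       111.6738
  6        35.00        20.4157       122.4942
  7     1,035.00       551.8475     3,862.9326
  Σ                    706.9997     4,365.5110
Price P = Σ PV = 706.9997.
Macaulay duration = Σ(t·PV) / P = 4,365.5110 / 706.9997 = 6.17470 years.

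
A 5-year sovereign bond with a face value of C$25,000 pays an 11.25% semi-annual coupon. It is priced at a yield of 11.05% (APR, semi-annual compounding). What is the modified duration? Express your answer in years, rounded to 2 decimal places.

Periodic yield y = 0.05525. First find Macaulay duration:
  t   CF        PV=CF/(1+0.05525)^t    t·PV
  1     1,406.25     1,332.6226     1,332.6226
  2     1,406.25     1,262.8501     2,525.7003
  3     1,406.25     1,196.7308     3,590.1923
  4     1,406.25     1,134.0732     4,536.2928
  5     1,406.25     1,074.6962     5,373.4812
  6     1,406.25     1,018.4281     6,110.5686
  7     1,406.25       965.1060     6,755.7419
  8     1,406.25       914.5757     7,316.6054
  9     1,406.25       866.6910     7,800.2190
  10   26,406.25    15,422.4412   154,224.4117
  Σ                 25,188.2149   199,565.8359
P = 25,188.2149; Macaulay duration = 199,565.8359 / 25,188.2149 = 7.92298 half-year periods = 3.96149 years.
Modified duration = D_Mac / (1 + y) = 3.96149 / 1.05525 = 3.75408 years.

3.75 years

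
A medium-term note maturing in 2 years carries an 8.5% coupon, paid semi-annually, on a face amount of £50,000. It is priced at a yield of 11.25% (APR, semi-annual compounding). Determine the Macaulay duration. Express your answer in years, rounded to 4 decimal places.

1.8776 years

Periodic yield y = 0.05625. Discount each cash flow and weight by its period:
  t   CF        PV=CF/(1+0.05625)^t    t·PV
  1     2,125.00     2,011.8343     2,011.8343
  2     2,125.00     1,904.6952     3,809.3904
  3     2,125.00     1,803.2617     5,409.7852
  4    52,125.00    41,877.3489   167,509.3955
  Σ                 47,597.1402   178,740.4055
Price P = Σ PV = 47,597.1402.
Macaulay duration = Σ(t·PV) / P = 178,740.4055 / 47,597.1402 = 3.75528 half-year periods.
In years: 3.75528 / 2 = 1.87764 years.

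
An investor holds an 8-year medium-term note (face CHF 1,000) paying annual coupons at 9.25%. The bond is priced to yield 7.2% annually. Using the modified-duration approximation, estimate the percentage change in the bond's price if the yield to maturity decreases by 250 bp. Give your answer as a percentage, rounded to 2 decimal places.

Periodic yield y = 0.072. Modified duration first:
  t   CF        PV=CF/(1+0.072)^t    t·PV
  1        92.50        86.2873        86.2873
  2        92.50        80.4919       160.9838
  3        92.50        75.0857       225.2572
  4        92.50        70.0427       280.1706
  5        92.50        65.3383       326.6915
  6        92.50        60.9499       365.6994
  7        92.50        56.8563       397.9938
  8     1,092.50       626.4165     5,011.3317
  Σ                  1,121.4685     6,854.4153
P = 1,121.4685; D_Mac = 6.11200 yrs; D_mod = 6.11200/(1+0.072) = 5.70149 yrs.
ΔP/P ≈ -D_mod · Δy = -5.70149 × (-0.025) = +0.142537 = +14.2537%.

+14.25%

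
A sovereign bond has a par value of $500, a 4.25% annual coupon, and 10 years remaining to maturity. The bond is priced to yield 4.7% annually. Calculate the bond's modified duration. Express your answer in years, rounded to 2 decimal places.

7.94 years

Periodic yield y = 0.047. First find Macaulay duration:
  t   CF        PV=CF/(1+0.047)^t    t·PV
  1        21.25        20.2961        20.2961
  2        21.25        19.3850        38.7700
  3        21.25        18.5148        55.5444
  4        21.25        17.6837        70.7346
  5        21.25        16.8898        84.4492
  6        21.25        16.1317        96.7899
  7        21.25        15.4075       107.8525
  8        21.25        14.7159       117.7268
  9        21.25        14.0553       126.4973
  10      521.25       329.2905     3,292.9054
  Σ                    482.3702     4,011.5662
P = 482.3702; Macaulay duration = 4,011.5662 / 482.3702 = 8.31636 years.
Modified duration = D_Mac / (1 + y) = 8.31636 / 1.047 = 7.94304 years.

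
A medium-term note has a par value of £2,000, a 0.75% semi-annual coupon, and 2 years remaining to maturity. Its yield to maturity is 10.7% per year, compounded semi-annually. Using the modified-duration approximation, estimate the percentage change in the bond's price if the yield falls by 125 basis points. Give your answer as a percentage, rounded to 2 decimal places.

+2.36%

Periodic yield y = 0.0535. Modified duration first:
  t   CF        PV=CF/(1+0.0535)^t    t·PV
  1         7.50         7.1191         7.1191
  2         7.50         6.7576        13.5152
  3         7.50         6.4144        19.2433
  4     2,007.50     1,629.7365     6,518.9460
  Σ                  1,650.0277     6,558.8236
P = 1,650.0277; D_Mac = 3.97498 half-year periods = 1.98749 yrs; D_mod = 1.98749/(1+0.0535) = 1.88656 yrs.
ΔP/P ≈ -D_mod · Δy = -1.88656 × (-0.0125) = +0.023582 = +2.3582%.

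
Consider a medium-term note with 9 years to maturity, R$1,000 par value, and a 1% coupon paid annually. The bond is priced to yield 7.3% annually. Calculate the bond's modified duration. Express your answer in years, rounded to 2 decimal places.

Periodic yield y = 0.073. First find Macaulay duration:
  t   CF        PV=CF/(1+0.073)^t    t·PV
  1        10.00         9.3197         9.3197
  2        10.00         8.6856        17.3712
  3        10.00         8.0947        24.2841
  4        10.00         7.5440        30.1760
  5        10.00         7.0307        35.1537
  6        10.00         6.5524        39.3145
  7        10.00         6.1066        42.7464
  8        10.00         5.6912        45.5294
  9     1,010.00       535.7028     4,821.3248
  Σ                    594.7277     5,065.2198
P = 594.7277; Macaulay duration = 5,065.2198 / 594.7277 = 8.51687 years.
Modified duration = D_Mac / (1 + y) = 8.51687 / 1.073 = 7.93744 years.

7.94 years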